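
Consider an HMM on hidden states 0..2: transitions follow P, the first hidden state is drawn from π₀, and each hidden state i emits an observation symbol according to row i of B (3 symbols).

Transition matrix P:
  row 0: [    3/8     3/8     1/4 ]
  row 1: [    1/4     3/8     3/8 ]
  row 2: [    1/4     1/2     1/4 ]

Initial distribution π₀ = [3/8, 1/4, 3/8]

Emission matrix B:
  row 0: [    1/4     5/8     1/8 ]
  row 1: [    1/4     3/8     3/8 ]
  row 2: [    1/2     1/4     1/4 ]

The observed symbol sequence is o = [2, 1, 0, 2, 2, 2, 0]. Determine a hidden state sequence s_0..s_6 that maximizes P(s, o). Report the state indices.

path = [2, 1, 2, 1, 1, 1, 2]

t=0: δ = [4.688e-02, 9.375e-02, 9.375e-02]  (obs o_0=2)
t=1: δ = [1.465e-02, 1.758e-02, 8.789e-03]  ψ = [1, 2, 1]  (obs o_1=1)
t=2: δ = [1.373e-03, 1.648e-03, 3.296e-03]  ψ = [0, 1, 1]  (obs o_2=0)
t=3: δ = [1.030e-04, 6.180e-04, 2.060e-04]  ψ = [2, 2, 2]  (obs o_3=2)
t=4: δ = [1.931e-05, 8.690e-05, 5.794e-05]  ψ = [1, 1, 1]  (obs o_4=2)
t=5: δ = [2.716e-06, 1.222e-05, 8.147e-06]  ψ = [1, 1, 1]  (obs o_5=2)
t=6: δ = [7.638e-07, 1.146e-06, 2.291e-06]  ψ = [1, 1, 1]  (obs o_6=0)
backtrack: best end state = 2; path = [2, 1, 2, 1, 1, 1, 2]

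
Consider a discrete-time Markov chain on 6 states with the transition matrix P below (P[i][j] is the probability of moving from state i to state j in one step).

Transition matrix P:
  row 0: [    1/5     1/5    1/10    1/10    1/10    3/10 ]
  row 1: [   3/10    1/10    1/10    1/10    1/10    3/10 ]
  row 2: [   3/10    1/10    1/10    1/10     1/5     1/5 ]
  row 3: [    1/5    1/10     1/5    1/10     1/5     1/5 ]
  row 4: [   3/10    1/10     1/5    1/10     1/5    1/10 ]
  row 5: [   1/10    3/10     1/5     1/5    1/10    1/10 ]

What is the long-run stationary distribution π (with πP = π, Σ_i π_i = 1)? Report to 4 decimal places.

Balance equations π_j = Σ_i π_i·P[i][j]:
  π_0 = 1/5·π_0 + 3/10·π_1 + 3/10·π_2 + 1/5·π_3 + 3/10·π_4 + 1/10·π_5
  π_1 = 1/5·π_0 + 1/10·π_1 + 1/10·π_2 + 1/10·π_3 + 1/10·π_4 + 3/10·π_5
  π_2 = 1/10·π_0 + 1/10·π_1 + 1/10·π_2 + 1/5·π_3 + 1/5·π_4 + 1/5·π_5
  π_3 = 1/10·π_0 + 1/10·π_1 + 1/10·π_2 + 1/10·π_3 + 1/10·π_4 + 1/5·π_5
  π_4 = 1/10·π_0 + 1/10·π_1 + 1/5·π_2 + 1/5·π_3 + 1/5·π_4 + 1/10·π_5
  normalize: π_0 + π_1 + π_2 + π_3 + π_4 + π_5 = 1
Solving the linear system gives exactly π = [817/3637, 594/3637, 533/3637, 438/3637, 512/3637, 743/3637].

π = [0.2246, 0.1633, 0.1465, 0.1204, 0.1408, 0.2043]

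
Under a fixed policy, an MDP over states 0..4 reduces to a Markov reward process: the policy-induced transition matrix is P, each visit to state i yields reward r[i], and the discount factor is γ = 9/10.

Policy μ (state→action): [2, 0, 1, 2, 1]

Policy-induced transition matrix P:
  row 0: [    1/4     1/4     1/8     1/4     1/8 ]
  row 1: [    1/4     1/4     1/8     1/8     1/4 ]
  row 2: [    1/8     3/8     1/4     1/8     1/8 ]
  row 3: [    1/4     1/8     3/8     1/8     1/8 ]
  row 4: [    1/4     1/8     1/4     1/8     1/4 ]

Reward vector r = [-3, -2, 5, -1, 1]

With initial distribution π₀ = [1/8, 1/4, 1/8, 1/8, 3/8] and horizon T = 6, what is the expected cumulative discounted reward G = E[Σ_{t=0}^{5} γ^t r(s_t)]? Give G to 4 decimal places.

G = -0.1136

t=0: π = [0.1250, 0.2500, 0.1250, 0.1250, 0.3750], E[r] = 0.0000, γ^t·E[r] = 0.000000, running G = 0.000000
t=1: π = [0.2344, 0.2031, 0.2188, 0.1406, 0.2031], E[r] = 0.0469, γ^t·E[r] = 0.042188, running G = 0.042188
t=2: π = [0.2227, 0.2344, 0.2129, 0.1543, 0.1758], E[r] = -0.0508, γ^t·E[r] = -0.041133, running G = 0.001055
t=3: π = [0.2234, 0.2354, 0.2122, 0.1528, 0.1763], E[r] = -0.0566, γ^t·E[r] = -0.041291, running G = -0.040236
t=4: π = [0.2235, 0.2354, 0.2118, 0.1529, 0.1765], E[r] = -0.0589, γ^t·E[r] = -0.038624, running G = -0.078860
t=5: π = [0.2235, 0.2353, 0.2118, 0.1529, 0.1765], E[r] = -0.0589, γ^t·E[r] = -0.034752, running G = -0.113612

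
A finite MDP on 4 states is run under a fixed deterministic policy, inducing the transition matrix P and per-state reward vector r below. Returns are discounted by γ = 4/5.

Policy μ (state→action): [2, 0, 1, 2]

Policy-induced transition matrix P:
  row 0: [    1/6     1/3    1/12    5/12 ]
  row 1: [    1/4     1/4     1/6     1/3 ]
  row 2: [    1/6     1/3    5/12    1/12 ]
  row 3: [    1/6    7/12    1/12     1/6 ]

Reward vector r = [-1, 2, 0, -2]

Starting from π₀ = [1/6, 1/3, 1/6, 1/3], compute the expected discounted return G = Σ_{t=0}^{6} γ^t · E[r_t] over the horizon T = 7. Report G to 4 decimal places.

G = -0.0815

t=0: π = [0.1667, 0.3333, 0.1667, 0.3333], E[r] = -0.1667, γ^t·E[r] = -0.166667, running G = -0.166667
t=1: π = [0.1944, 0.3889, 0.1667, 0.2500], E[r] = 0.0833, γ^t·E[r] = 0.066667, running G = -0.100000
t=2: π = [0.1991, 0.3634, 0.1713, 0.2662], E[r] = -0.0046, γ^t·E[r] = -0.002963, running G = -0.102963
t=3: π = [0.1970, 0.3696, 0.1707, 0.2627], E[r] = 0.0168, γ^t·E[r] = 0.008593, running G = -0.094370
t=4: π = [0.1975, 0.3682, 0.1710, 0.2633], E[r] = 0.0124, γ^t·E[r] = 0.005083, running G = -0.089287
t=5: π = [0.1974, 0.3685, 0.1710, 0.2631], E[r] = 0.0133, γ^t·E[r] = 0.004354, running G = -0.084934
t=6: π = [0.1974, 0.3684, 0.1710, 0.2632], E[r] = 0.0131, γ^t·E[r] = 0.003442, running G = -0.081491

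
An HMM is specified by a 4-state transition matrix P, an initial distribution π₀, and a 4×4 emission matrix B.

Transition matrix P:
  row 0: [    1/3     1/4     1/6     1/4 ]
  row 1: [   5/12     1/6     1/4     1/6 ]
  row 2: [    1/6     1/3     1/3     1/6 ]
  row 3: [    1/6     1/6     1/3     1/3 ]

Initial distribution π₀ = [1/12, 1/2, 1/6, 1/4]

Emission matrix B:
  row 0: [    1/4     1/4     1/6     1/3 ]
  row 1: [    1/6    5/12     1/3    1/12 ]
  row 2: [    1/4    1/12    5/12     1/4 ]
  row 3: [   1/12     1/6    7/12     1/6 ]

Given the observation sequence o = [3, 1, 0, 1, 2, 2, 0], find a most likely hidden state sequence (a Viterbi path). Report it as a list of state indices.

path = [2, 1, 0, 0, 3, 3, 2]

t=0: δ = [2.778e-02, 4.167e-02, 4.167e-02, 4.167e-02]  (obs o_0=3)
t=1: δ = [4.340e-03, 5.787e-03, 1.157e-03, 2.315e-03]  ψ = [1, 2, 2, 3]  (obs o_1=1)
t=2: δ = [6.028e-04, 1.808e-04, 3.617e-04, 9.042e-05]  ψ = [1, 0, 1, 0]  (obs o_2=0)
t=3: δ = [5.023e-05, 6.279e-05, 1.005e-05, 2.512e-05]  ψ = [0, 0, 2, 0]  (obs o_3=1)
t=4: δ = [4.361e-06, 4.186e-06, 6.541e-06, 7.326e-06]  ψ = [1, 0, 1, 0]  (obs o_4=2)
t=5: δ = [2.907e-07, 7.268e-07, 1.017e-06, 1.424e-06]  ψ = [1, 2, 3, 3]  (obs o_5=2)
t=6: δ = [7.571e-08, 5.653e-08, 1.187e-07, 3.957e-08]  ψ = [1, 2, 3, 3]  (obs o_6=0)
backtrack: best end state = 2; path = [2, 1, 0, 0, 3, 3, 2]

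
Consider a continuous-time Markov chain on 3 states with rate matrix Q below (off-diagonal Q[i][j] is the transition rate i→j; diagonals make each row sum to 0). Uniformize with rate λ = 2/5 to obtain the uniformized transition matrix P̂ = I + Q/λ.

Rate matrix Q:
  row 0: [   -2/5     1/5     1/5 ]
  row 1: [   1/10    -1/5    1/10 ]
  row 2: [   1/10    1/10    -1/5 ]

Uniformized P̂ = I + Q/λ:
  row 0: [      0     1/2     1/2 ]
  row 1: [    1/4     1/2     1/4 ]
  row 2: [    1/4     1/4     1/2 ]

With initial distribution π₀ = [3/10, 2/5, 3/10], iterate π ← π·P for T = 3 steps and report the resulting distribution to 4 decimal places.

π = [0.1984, 0.4016, 0.4000]

t=0: π = [0.3000, 0.4000, 0.3000]
t=1: π = [0.1750, 0.4250, 0.4000]
t=2: π = [0.2063, 0.4000, 0.3938]
t=3: π = [0.1984, 0.4016, 0.4000]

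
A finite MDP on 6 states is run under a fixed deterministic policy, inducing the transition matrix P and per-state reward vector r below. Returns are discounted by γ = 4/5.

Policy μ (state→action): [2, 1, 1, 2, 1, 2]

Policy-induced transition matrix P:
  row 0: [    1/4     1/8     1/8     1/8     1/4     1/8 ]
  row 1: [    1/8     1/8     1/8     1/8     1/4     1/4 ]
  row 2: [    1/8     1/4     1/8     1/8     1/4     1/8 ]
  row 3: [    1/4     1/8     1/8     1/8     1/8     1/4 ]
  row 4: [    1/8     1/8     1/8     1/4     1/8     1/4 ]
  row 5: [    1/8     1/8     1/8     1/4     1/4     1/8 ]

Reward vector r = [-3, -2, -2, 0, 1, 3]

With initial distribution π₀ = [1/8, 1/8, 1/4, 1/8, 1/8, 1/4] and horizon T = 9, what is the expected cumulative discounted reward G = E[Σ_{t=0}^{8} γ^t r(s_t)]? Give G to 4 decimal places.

t=0: π = [0.1250, 0.1250, 0.2500, 0.1250, 0.1250, 0.2500], E[r] = -0.2500, γ^t·E[r] = -0.250000, running G = -0.250000
t=1: π = [0.1563, 0.1563, 0.1250, 0.1719, 0.2188, 0.1719], E[r] = -0.2969, γ^t·E[r] = -0.237500, running G = -0.487500
t=2: π = [0.1660, 0.1406, 0.1250, 0.1738, 0.2012, 0.1934], E[r] = -0.2480, γ^t·E[r] = -0.158750, running G = -0.646250
t=3: π = [0.1675, 0.1406, 0.1250, 0.1743, 0.2031, 0.1895], E[r] = -0.2622, γ^t·E[r] = -0.134250, running G = -0.780500
t=4: π = [0.1677, 0.1406, 0.1250, 0.1741, 0.2028, 0.1898], E[r] = -0.2623, γ^t·E[r] = -0.107450, running G = -0.887950
t=5: π = [0.1677, 0.1406, 0.1250, 0.1741, 0.2029, 0.1897], E[r] = -0.2625, γ^t·E[r] = -0.086005, running G = -0.973955
t=6: π = [0.1677, 0.1406, 0.1250, 0.1741, 0.2029, 0.1897], E[r] = -0.2624, γ^t·E[r] = -0.068800, running G = -1.042755
t=7: π = [0.1677, 0.1406, 0.1250, 0.1741, 0.2029, 0.1897], E[r] = -0.2625, γ^t·E[r] = -0.055040, running G = -1.097795
t=8: π = [0.1677, 0.1406, 0.1250, 0.1741, 0.2029, 0.1897], E[r] = -0.2625, γ^t·E[r] = -0.044032, running G = -1.141827

G = -1.1418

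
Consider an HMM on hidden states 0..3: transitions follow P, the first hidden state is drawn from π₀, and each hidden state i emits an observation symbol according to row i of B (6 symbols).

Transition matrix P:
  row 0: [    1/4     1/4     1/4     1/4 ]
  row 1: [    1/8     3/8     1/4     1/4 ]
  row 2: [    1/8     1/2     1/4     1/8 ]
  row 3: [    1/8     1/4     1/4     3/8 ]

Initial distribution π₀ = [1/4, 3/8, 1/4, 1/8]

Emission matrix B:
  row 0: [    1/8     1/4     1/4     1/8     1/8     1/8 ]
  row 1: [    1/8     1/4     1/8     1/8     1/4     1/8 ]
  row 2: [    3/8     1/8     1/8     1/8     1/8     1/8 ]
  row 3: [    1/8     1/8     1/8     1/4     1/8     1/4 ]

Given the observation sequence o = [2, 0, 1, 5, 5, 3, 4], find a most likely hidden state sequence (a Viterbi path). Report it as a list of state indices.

path = [0, 2, 1, 3, 3, 3, 1]

t=0: δ = [6.250e-02, 4.688e-02, 3.125e-02, 1.562e-02]  (obs o_0=2)
t=1: δ = [1.953e-03, 2.197e-03, 5.859e-03, 1.953e-03]  ψ = [0, 1, 0, 0]  (obs o_1=0)
t=2: δ = [1.831e-04, 7.324e-04, 1.831e-04, 9.155e-05]  ψ = [2, 2, 2, 2]  (obs o_2=1)
t=3: δ = [1.144e-05, 3.433e-05, 2.289e-05, 4.578e-05]  ψ = [1, 1, 1, 1]  (obs o_3=5)
t=4: δ = [7.153e-07, 1.609e-06, 1.431e-06, 4.292e-06]  ψ = [3, 1, 3, 3]  (obs o_4=5)
t=5: δ = [6.706e-08, 1.341e-07, 1.341e-07, 4.023e-07]  ψ = [3, 3, 3, 3]  (obs o_5=3)
t=6: δ = [6.286e-09, 2.515e-08, 1.257e-08, 1.886e-08]  ψ = [3, 3, 3, 3]  (obs o_6=4)
backtrack: best end state = 1; path = [0, 2, 1, 3, 3, 3, 1]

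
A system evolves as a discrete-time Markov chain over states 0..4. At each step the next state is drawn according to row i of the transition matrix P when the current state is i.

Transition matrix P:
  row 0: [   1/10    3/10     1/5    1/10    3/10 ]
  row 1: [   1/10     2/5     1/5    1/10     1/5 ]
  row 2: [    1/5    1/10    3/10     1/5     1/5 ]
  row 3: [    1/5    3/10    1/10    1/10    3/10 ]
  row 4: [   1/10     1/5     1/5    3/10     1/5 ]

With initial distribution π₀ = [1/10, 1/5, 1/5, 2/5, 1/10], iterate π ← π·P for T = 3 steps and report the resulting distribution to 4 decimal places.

t=0: π = [0.1000, 0.2000, 0.2000, 0.4000, 0.1000]
t=1: π = [0.1600, 0.2700, 0.1800, 0.1400, 0.2500]
t=2: π = [0.1320, 0.2660, 0.2040, 0.1680, 0.2300]
t=3: π = [0.1372, 0.2628, 0.2036, 0.1664, 0.2300]

π = [0.1372, 0.2628, 0.2036, 0.1664, 0.2300]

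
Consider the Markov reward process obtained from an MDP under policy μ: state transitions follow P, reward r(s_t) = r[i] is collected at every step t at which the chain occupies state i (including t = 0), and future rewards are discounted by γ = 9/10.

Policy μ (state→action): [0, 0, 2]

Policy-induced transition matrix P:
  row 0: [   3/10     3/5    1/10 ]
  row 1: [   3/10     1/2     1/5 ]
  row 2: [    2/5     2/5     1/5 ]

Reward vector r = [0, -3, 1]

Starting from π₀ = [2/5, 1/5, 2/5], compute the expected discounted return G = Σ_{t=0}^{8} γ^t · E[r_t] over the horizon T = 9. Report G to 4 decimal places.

t=0: π = [0.4000, 0.2000, 0.4000], E[r] = -0.2000, γ^t·E[r] = -0.200000, running G = -0.200000
t=1: π = [0.3400, 0.5000, 0.1600], E[r] = -1.3400, γ^t·E[r] = -1.206000, running G = -1.406000
t=2: π = [0.3160, 0.5180, 0.1660], E[r] = -1.3880, γ^t·E[r] = -1.124280, running G = -2.530280
t=3: π = [0.3166, 0.5150, 0.1684], E[r] = -1.3766, γ^t·E[r] = -1.003541, running G = -3.533821
t=4: π = [0.3168, 0.5148, 0.1683], E[r] = -1.3761, γ^t·E[r] = -0.902872, running G = -4.436694
t=5: π = [0.3168, 0.5149, 0.1683], E[r] = -1.3762, γ^t·E[r] = -0.812652, running G = -5.249346
t=6: π = [0.3168, 0.5149, 0.1683], E[r] = -1.3762, γ^t·E[r] = -0.731390, running G = -5.980736
t=7: π = [0.3168, 0.5149, 0.1683], E[r] = -1.3762, γ^t·E[r] = -0.658250, running G = -6.638986
t=8: π = [0.3168, 0.5149, 0.1683], E[r] = -1.3762, γ^t·E[r] = -0.592425, running G = -7.231411

G = -7.2314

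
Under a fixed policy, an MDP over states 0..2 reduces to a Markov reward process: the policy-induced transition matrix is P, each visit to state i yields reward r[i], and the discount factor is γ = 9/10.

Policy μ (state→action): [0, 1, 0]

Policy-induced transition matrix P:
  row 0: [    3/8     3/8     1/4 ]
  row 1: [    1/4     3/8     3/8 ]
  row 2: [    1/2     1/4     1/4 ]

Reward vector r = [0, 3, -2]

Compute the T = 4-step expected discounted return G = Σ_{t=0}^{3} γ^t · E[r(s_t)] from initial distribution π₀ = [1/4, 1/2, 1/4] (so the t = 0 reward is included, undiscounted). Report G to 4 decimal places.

t=0: π = [0.2500, 0.5000, 0.2500], E[r] = 1.0000, γ^t·E[r] = 1.000000, running G = 1.000000
t=1: π = [0.3438, 0.3438, 0.3125], E[r] = 0.4063, γ^t·E[r] = 0.365625, running G = 1.365625
t=2: π = [0.3711, 0.3359, 0.2930], E[r] = 0.4219, γ^t·E[r] = 0.341719, running G = 1.707344
t=3: π = [0.3696, 0.3384, 0.2920], E[r] = 0.4312, γ^t·E[r] = 0.314310, running G = 2.021654

G = 2.0217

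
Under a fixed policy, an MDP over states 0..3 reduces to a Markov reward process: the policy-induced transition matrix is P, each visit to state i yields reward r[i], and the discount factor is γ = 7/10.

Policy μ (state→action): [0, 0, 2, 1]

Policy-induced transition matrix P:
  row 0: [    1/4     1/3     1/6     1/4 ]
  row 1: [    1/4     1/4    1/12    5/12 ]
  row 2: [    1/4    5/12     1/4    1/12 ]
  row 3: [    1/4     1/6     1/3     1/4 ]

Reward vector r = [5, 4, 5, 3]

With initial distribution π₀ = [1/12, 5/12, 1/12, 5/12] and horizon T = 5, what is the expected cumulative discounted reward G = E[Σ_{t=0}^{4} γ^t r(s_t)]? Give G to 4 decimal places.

G = 11.1643

t=0: π = [0.0833, 0.4167, 0.0833, 0.4167], E[r] = 3.7500, γ^t·E[r] = 3.750000, running G = 3.750000
t=1: π = [0.2500, 0.2361, 0.2083, 0.3056], E[r] = 4.1528, γ^t·E[r] = 2.906944, running G = 6.656944
t=2: π = [0.2500, 0.2801, 0.2153, 0.2546], E[r] = 4.2106, γ^t·E[r] = 2.063218, running G = 8.720162
t=3: π = [0.2500, 0.2855, 0.2037, 0.2608], E[r] = 4.1929, γ^t·E[r] = 1.438165, running G = 10.158327
t=4: π = [0.2500, 0.2831, 0.2033, 0.2636], E[r] = 4.1897, γ^t·E[r] = 1.005944, running G = 11.164271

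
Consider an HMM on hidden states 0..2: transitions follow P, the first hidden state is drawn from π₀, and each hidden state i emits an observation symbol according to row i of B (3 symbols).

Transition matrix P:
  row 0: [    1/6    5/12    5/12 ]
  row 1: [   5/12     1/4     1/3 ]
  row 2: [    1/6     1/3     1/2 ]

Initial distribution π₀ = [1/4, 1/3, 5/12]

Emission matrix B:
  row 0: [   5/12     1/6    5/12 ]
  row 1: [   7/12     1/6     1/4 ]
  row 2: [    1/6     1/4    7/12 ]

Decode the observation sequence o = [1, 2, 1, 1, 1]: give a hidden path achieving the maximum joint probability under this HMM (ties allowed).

t=0: δ = [4.167e-02, 5.556e-02, 1.042e-01]  (obs o_0=1)
t=1: δ = [9.645e-03, 8.681e-03, 3.038e-02]  ψ = [1, 2, 2]  (obs o_1=2)
t=2: δ = [8.439e-04, 1.688e-03, 3.798e-03]  ψ = [2, 2, 2]  (obs o_2=1)
t=3: δ = [1.172e-04, 2.110e-04, 4.747e-04]  ψ = [1, 2, 2]  (obs o_3=1)
t=4: δ = [1.465e-05, 2.637e-05, 5.934e-05]  ψ = [1, 2, 2]  (obs o_4=1)
backtrack: best end state = 2; path = [2, 2, 2, 2, 2]

path = [2, 2, 2, 2, 2]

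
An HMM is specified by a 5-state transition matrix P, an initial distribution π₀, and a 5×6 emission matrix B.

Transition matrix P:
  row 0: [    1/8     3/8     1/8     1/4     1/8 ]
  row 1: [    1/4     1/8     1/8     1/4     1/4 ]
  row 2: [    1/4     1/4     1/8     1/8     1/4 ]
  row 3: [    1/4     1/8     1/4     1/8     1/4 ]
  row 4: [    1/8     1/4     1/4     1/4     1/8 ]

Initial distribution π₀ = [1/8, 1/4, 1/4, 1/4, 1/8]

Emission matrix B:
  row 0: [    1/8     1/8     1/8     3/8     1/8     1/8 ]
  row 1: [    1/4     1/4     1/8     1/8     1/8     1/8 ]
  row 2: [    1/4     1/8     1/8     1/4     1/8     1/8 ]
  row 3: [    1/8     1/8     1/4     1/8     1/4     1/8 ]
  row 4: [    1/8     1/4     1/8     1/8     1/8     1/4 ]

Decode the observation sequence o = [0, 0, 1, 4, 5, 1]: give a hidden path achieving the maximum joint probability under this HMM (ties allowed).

path = [2, 1, 4, 3, 4, 1]

t=0: δ = [1.562e-02, 6.250e-02, 6.250e-02, 3.125e-02, 1.562e-02]  (obs o_0=0)
t=1: δ = [1.953e-03, 3.906e-03, 1.953e-03, 1.953e-03, 1.953e-03]  ψ = [1, 2, 1, 1, 1]  (obs o_1=0)
t=2: δ = [1.221e-04, 1.831e-04, 6.104e-05, 1.221e-04, 2.441e-04]  ψ = [1, 0, 1, 1, 1]  (obs o_2=1)
t=3: δ = [5.722e-06, 7.629e-06, 7.629e-06, 1.526e-05, 5.722e-06]  ψ = [1, 4, 4, 4, 1]  (obs o_3=4)
t=4: δ = [4.768e-07, 2.682e-07, 4.768e-07, 2.384e-07, 9.537e-07]  ψ = [3, 0, 3, 1, 3]  (obs o_4=5)
t=5: δ = [1.490e-08, 5.960e-08, 2.980e-08, 2.980e-08, 2.980e-08]  ψ = [2, 4, 4, 4, 2]  (obs o_5=1)
backtrack: best end state = 1; path = [2, 1, 4, 3, 4, 1]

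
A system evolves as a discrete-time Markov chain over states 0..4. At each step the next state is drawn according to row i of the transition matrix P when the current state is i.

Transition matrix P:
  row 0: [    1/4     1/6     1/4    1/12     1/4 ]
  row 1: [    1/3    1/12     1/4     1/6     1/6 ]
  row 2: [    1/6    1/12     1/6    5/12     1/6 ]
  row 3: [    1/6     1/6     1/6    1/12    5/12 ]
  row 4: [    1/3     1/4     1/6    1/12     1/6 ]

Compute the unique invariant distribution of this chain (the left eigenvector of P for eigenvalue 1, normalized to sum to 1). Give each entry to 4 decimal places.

π = [0.2517, 0.1560, 0.2006, 0.1632, 0.2284]

Balance equations π_j = Σ_i π_i·P[i][j]:
  π_0 = 1/4·π_0 + 1/3·π_1 + 1/6·π_2 + 1/6·π_3 + 1/3·π_4
  π_1 = 1/6·π_0 + 1/12·π_1 + 1/12·π_2 + 1/6·π_3 + 1/4·π_4
  π_2 = 1/4·π_0 + 1/4·π_1 + 1/6·π_2 + 1/6·π_3 + 1/6·π_4
  π_3 = 1/12·π_0 + 1/6·π_1 + 5/12·π_2 + 1/12·π_3 + 1/12·π_4
  normalize: π_0 + π_1 + π_2 + π_3 + π_4 = 1
Solving the linear system gives exactly π = [3413/13559, 2115/13559, 5441/27118, 2213/13559, 885/3874].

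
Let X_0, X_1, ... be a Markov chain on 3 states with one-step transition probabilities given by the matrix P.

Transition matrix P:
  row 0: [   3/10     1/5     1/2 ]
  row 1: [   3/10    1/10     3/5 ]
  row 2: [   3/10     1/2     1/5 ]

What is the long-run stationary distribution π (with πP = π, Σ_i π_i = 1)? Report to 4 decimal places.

π = [0.3000, 0.2929, 0.4071]

Balance equations π_j = Σ_i π_i·P[i][j]:
  π_0 = 3/10·π_0 + 3/10·π_1 + 3/10·π_2
  π_1 = 1/5·π_0 + 1/10·π_1 + 1/2·π_2
  normalize: π_0 + π_1 + π_2 = 1
Solving the linear system gives exactly π = [3/10, 41/140, 57/140].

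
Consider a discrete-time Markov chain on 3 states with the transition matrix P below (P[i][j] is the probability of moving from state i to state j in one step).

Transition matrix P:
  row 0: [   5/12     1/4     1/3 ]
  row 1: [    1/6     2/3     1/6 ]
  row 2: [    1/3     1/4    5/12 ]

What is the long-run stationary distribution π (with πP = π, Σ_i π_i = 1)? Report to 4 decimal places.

Balance equations π_j = Σ_i π_i·P[i][j]:
  π_0 = 5/12·π_0 + 1/6·π_1 + 1/3·π_2
  π_1 = 1/4·π_0 + 2/3·π_1 + 1/4·π_2
  normalize: π_0 + π_1 + π_2 = 1
Solving the linear system gives exactly π = [2/7, 3/7, 2/7].

π = [0.2857, 0.4286, 0.2857]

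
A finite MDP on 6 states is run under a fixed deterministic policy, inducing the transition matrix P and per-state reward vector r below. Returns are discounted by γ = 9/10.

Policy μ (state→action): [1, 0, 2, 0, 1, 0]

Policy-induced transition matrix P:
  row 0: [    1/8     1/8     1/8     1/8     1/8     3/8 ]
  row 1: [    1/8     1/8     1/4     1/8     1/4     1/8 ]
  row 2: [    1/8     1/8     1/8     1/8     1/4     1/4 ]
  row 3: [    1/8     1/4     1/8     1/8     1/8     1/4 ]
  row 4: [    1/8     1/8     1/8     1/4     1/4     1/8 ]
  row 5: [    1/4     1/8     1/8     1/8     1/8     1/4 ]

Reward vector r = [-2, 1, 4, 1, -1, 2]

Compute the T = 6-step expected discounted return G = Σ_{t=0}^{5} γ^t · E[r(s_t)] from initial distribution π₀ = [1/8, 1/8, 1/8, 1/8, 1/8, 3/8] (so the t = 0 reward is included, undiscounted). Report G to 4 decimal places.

G = 4.1550

t=0: π = [0.1250, 0.1250, 0.1250, 0.1250, 0.1250, 0.3750], E[r] = 1.1250, γ^t·E[r] = 1.125000, running G = 1.125000
t=1: π = [0.1719, 0.1406, 0.1406, 0.1406, 0.1719, 0.2344], E[r] = 0.7969, γ^t·E[r] = 0.717188, running G = 1.842188
t=2: π = [0.1543, 0.1426, 0.1426, 0.1465, 0.1816, 0.2324], E[r] = 0.8340, γ^t·E[r] = 0.675527, running G = 2.517715
t=3: π = [0.1541, 0.1433, 0.1428, 0.1477, 0.1833, 0.2288], E[r] = 0.8284, γ^t·E[r] = 0.603881, running G = 3.121596
t=4: π = [0.1536, 0.1435, 0.1429, 0.1479, 0.1837, 0.2284], E[r] = 0.8290, γ^t·E[r] = 0.543913, running G = 3.665509
t=5: π = [0.1536, 0.1435, 0.1429, 0.1480, 0.1838, 0.2283], E[r] = 0.8289, γ^t·E[r] = 0.489475, running G = 4.154984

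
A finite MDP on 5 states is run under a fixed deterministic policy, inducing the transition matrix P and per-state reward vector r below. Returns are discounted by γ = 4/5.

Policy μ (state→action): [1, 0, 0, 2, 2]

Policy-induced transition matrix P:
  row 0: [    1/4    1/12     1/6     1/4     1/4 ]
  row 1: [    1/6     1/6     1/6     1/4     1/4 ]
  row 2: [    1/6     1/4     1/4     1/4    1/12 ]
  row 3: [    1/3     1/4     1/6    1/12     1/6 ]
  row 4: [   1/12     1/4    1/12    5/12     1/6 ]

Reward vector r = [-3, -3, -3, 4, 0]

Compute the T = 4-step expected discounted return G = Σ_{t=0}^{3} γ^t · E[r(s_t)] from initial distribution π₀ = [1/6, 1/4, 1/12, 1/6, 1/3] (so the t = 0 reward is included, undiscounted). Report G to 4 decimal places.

t=0: π = [0.1667, 0.2500, 0.0833, 0.1667, 0.3333], E[r] = -0.8333, γ^t·E[r] = -0.833333, running G = -0.833333
t=1: π = [0.1806, 0.2014, 0.1458, 0.2778, 0.1944], E[r] = -0.4722, γ^t·E[r] = -0.377778, running G = -1.211111
t=2: π = [0.2118, 0.2031, 0.1626, 0.2361, 0.1863], E[r] = -0.7882, γ^t·E[r] = -0.504444, running G = -1.715556
t=3: π = [0.2081, 0.1978, 0.1647, 0.2417, 0.1877], E[r] = -0.7450, γ^t·E[r] = -0.381432, running G = -2.096988

G = -2.0970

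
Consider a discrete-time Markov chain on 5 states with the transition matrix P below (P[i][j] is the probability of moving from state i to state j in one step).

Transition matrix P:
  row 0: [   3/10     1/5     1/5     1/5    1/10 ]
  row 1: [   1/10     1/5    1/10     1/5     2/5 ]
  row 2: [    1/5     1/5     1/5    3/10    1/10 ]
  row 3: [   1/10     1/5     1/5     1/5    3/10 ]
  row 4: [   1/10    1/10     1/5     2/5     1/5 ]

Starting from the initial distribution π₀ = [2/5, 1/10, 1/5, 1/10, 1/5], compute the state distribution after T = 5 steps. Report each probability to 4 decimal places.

π = [0.1479, 0.1771, 0.1823, 0.2640, 0.2288]

t=0: π = [0.4000, 0.1000, 0.2000, 0.1000, 0.2000]
t=1: π = [0.2000, 0.1800, 0.1900, 0.2600, 0.1700]
t=2: π = [0.1590, 0.1830, 0.1820, 0.2530, 0.2230]
t=3: π = [0.1500, 0.1777, 0.1817, 0.2628, 0.2278]
t=4: π = [0.1482, 0.1772, 0.1822, 0.2637, 0.2287]
t=5: π = [0.1479, 0.1771, 0.1823, 0.2640, 0.2288]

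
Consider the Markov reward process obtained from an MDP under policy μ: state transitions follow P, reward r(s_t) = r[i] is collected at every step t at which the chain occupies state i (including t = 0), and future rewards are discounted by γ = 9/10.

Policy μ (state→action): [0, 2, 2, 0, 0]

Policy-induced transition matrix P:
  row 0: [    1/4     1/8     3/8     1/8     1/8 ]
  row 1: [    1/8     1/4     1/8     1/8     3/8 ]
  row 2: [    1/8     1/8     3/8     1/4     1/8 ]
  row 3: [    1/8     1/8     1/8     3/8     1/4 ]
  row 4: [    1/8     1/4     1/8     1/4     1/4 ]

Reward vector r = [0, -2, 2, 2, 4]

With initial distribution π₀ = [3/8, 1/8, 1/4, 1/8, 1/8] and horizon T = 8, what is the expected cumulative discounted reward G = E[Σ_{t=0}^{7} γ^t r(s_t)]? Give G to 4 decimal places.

t=0: π = [0.3750, 0.1250, 0.2500, 0.1250, 0.1250], E[r] = 1.0000, γ^t·E[r] = 1.000000, running G = 1.000000
t=1: π = [0.1719, 0.1563, 0.2813, 0.2031, 0.1875], E[r] = 1.4063, γ^t·E[r] = 1.265625, running G = 2.265625
t=2: π = [0.1465, 0.1680, 0.2383, 0.2344, 0.2129], E[r] = 1.4609, γ^t·E[r] = 1.183359, running G = 3.448984
t=3: π = [0.1433, 0.1726, 0.2212, 0.2400, 0.2229], E[r] = 1.4688, γ^t·E[r] = 1.070719, running G = 4.519703
t=4: π = [0.1429, 0.1744, 0.2161, 0.2405, 0.2260], E[r] = 1.4684, γ^t·E[r] = 0.963447, running G = 5.483150
t=5: π = [0.1429, 0.1751, 0.2148, 0.2404, 0.2269], E[r] = 1.4679, γ^t·E[r] = 0.866778, running G = 6.349927
t=6: π = [0.1429, 0.1752, 0.2144, 0.2403, 0.2272], E[r] = 1.4677, γ^t·E[r] = 0.779970, running G = 7.129898
t=7: π = [0.1429, 0.1753, 0.2143, 0.2403, 0.2272], E[r] = 1.4676, γ^t·E[r] = 0.701933, running G = 7.831831

G = 7.8318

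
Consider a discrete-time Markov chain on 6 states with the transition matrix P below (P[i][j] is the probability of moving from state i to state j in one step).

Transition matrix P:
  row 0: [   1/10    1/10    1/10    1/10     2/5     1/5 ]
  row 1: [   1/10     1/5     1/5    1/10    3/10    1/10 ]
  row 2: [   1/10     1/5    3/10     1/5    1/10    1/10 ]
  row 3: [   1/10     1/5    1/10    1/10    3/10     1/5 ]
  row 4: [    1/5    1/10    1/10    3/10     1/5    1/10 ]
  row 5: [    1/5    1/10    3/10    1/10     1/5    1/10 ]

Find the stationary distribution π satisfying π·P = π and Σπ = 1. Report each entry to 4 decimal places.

Balance equations π_j = Σ_i π_i·P[i][j]:
  π_0 = 1/10·π_0 + 1/10·π_1 + 1/10·π_2 + 1/10·π_3 + 1/5·π_4 + 1/5·π_5
  π_1 = 1/10·π_0 + 1/5·π_1 + 1/5·π_2 + 1/5·π_3 + 1/10·π_4 + 1/10·π_5
  π_2 = 1/10·π_0 + 1/5·π_1 + 3/10·π_2 + 1/10·π_3 + 1/10·π_4 + 3/10·π_5
  π_3 = 1/10·π_0 + 1/10·π_1 + 1/5·π_2 + 1/10·π_3 + 3/10·π_4 + 1/10·π_5
  π_4 = 2/5·π_0 + 3/10·π_1 + 1/10·π_2 + 3/10·π_3 + 1/5·π_4 + 1/5·π_5
  normalize: π_0 + π_1 + π_2 + π_3 + π_4 + π_5 = 1
Solving the linear system gives exactly π = [6571/47907, 7144/47907, 938/5323, 883/5323, 2569/10646, 12485/95814].

π = [0.1372, 0.1491, 0.1762, 0.1659, 0.2413, 0.1303]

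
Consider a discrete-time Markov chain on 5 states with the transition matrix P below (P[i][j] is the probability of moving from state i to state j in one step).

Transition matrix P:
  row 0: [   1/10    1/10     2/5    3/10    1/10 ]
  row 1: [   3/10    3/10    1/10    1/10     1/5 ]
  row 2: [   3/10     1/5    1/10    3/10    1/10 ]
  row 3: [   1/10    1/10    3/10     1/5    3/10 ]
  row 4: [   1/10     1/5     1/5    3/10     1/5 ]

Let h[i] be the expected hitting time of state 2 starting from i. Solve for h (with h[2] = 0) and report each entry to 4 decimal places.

h = [3.3939, 4.6606, 0.0000, 3.8651, 4.2888]

First-step conditioning: h[2] = 0; for i ≠ 2, h[i] = 1 + Σ_k P[i][k]·h[k].
  h[0] = 1 + 1/10·h[0] + 1/10·h[1] + 3/10·h[3] + 1/10·h[4]
  h[1] = 1 + 3/10·h[0] + 3/10·h[1] + 1/10·h[3] + 1/5·h[4]
  h[3] = 1 + 1/10·h[0] + 1/10·h[1] + 1/5·h[3] + 3/10·h[4]
  h[4] = 1 + 1/10·h[0] + 1/5·h[1] + 3/10·h[3] + 1/5·h[4]
Solving the 4×4 linear system over states ≠ 2 gives exactly h = [7850/2313, 10780/2313, 0, 2980/771, 9920/2313] (h[2] = 0 is the target).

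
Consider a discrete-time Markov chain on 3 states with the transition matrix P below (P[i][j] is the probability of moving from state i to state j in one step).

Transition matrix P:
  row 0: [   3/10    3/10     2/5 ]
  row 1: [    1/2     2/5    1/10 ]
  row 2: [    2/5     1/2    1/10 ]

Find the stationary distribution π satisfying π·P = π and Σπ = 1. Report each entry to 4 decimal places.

Balance equations π_j = Σ_i π_i·P[i][j]:
  π_0 = 3/10·π_0 + 1/2·π_1 + 2/5·π_2
  π_1 = 3/10·π_0 + 2/5·π_1 + 1/2·π_2
  normalize: π_0 + π_1 + π_2 = 1
Solving the linear system gives exactly π = [49/123, 47/123, 9/41].

π = [0.3984, 0.3821, 0.2195]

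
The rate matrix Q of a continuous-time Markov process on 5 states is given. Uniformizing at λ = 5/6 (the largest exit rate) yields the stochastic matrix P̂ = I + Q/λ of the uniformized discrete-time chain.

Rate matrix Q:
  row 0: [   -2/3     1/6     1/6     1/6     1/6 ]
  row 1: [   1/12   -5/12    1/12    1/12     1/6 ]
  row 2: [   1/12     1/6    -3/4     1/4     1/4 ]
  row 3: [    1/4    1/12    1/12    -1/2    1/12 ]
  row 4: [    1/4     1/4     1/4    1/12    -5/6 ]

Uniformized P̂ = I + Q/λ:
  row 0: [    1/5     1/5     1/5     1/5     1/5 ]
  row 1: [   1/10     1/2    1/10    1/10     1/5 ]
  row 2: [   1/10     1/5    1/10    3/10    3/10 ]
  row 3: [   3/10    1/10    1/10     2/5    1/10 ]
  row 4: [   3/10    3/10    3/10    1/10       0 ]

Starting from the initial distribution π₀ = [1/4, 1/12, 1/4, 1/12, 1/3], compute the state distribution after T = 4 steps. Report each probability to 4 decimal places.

t=0: π = [0.2500, 0.0833, 0.2500, 0.0833, 0.3333]
t=1: π = [0.2083, 0.2500, 0.1917, 0.2000, 0.1500]
t=2: π = [0.1908, 0.2700, 0.1508, 0.2192, 0.1692]
t=3: π = [0.1968, 0.2760, 0.1529, 0.2150, 0.1593]
t=4: π = [0.1945, 0.2772, 0.1515, 0.2148, 0.1619]

π = [0.1945, 0.2772, 0.1515, 0.2148, 0.1619]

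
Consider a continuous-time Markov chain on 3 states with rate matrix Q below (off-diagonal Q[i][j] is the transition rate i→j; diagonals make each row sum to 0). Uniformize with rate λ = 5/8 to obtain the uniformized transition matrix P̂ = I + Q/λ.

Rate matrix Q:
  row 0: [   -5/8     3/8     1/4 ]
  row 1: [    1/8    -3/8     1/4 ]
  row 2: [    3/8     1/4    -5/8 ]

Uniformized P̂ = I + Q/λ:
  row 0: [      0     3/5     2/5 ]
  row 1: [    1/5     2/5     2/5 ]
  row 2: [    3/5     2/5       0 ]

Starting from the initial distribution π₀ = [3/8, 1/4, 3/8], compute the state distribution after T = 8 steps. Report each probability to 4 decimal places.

π = [0.2618, 0.4524, 0.2858]

t=0: π = [0.3750, 0.2500, 0.3750]
t=1: π = [0.2750, 0.4750, 0.2500]
t=2: π = [0.2450, 0.4550, 0.3000]
t=3: π = [0.2710, 0.4490, 0.2800]
t=4: π = [0.2578, 0.4542, 0.2880]
t=5: π = [0.2636, 0.4516, 0.2848]
t=6: π = [0.2612, 0.4527, 0.2861]
t=7: π = [0.2622, 0.4522, 0.2856]
t=8: π = [0.2618, 0.4524, 0.2858]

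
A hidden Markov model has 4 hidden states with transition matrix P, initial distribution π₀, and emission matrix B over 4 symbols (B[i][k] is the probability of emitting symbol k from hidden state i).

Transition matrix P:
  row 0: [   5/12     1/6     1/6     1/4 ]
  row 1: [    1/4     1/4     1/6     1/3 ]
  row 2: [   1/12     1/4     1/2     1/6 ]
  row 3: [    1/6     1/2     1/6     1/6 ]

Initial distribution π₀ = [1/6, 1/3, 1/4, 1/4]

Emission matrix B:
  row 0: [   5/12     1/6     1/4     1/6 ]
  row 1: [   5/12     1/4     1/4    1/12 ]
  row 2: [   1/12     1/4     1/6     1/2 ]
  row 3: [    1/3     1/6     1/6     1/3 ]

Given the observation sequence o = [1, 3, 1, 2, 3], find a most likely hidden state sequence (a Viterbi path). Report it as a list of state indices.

path = [2, 2, 2, 2, 2]

t=0: δ = [2.778e-02, 8.333e-02, 6.250e-02, 4.167e-02]  (obs o_0=1)
t=1: δ = [3.472e-03, 1.736e-03, 1.562e-02, 9.259e-03]  ψ = [1, 1, 2, 1]  (obs o_1=3)
t=2: δ = [2.572e-04, 1.157e-03, 1.953e-03, 4.340e-04]  ψ = [3, 3, 2, 2]  (obs o_2=1)
t=3: δ = [7.234e-05, 1.221e-04, 1.628e-04, 6.430e-05]  ψ = [1, 2, 2, 1]  (obs o_3=2)
t=4: δ = [5.086e-06, 3.391e-06, 4.069e-05, 1.356e-05]  ψ = [1, 2, 2, 1]  (obs o_4=3)
backtrack: best end state = 2; path = [2, 2, 2, 2, 2]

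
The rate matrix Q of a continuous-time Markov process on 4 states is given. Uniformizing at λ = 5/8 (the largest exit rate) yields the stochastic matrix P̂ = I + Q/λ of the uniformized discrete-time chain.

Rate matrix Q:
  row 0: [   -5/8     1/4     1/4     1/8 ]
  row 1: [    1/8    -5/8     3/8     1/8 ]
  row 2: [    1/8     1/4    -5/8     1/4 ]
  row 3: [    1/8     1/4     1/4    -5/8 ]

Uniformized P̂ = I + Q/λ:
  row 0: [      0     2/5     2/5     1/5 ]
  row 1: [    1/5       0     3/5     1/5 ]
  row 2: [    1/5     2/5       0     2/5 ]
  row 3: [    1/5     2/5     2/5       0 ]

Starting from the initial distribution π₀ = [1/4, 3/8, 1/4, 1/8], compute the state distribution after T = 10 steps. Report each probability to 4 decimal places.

π = [0.1667, 0.2857, 0.3265, 0.2211]

t=0: π = [0.2500, 0.3750, 0.2500, 0.1250]
t=1: π = [0.1500, 0.2500, 0.3750, 0.2250]
t=2: π = [0.1700, 0.3000, 0.3000, 0.2300]
t=3: π = [0.1660, 0.2800, 0.3400, 0.2140]
t=4: π = [0.1668, 0.2880, 0.3200, 0.2252]
t=5: π = [0.1666, 0.2848, 0.3296, 0.2190]
t=6: π = [0.1667, 0.2861, 0.3251, 0.2221]
t=7: π = [0.1667, 0.2856, 0.3272, 0.2206]
t=8: π = [0.1667, 0.2858, 0.3262, 0.2213]
t=9: π = [0.1667, 0.2857, 0.3267, 0.2210]
t=10: π = [0.1667, 0.2857, 0.3265, 0.2211]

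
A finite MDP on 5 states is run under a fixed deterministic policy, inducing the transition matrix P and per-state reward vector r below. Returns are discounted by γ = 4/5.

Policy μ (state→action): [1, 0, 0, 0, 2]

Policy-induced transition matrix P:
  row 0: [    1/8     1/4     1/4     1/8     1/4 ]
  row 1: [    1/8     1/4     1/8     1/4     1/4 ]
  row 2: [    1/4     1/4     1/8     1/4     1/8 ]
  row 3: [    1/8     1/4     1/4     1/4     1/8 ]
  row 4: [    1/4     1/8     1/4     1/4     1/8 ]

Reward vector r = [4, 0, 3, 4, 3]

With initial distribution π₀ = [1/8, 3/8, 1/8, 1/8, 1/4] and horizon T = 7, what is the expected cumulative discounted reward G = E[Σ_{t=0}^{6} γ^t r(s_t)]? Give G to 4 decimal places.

t=0: π = [0.1250, 0.3750, 0.1250, 0.1250, 0.2500], E[r] = 2.1250, γ^t·E[r] = 2.125000, running G = 2.125000
t=1: π = [0.1719, 0.2188, 0.1875, 0.2344, 0.1875], E[r] = 2.7500, γ^t·E[r] = 2.200000, running G = 4.325000
t=2: π = [0.1719, 0.2266, 0.1992, 0.2285, 0.1738], E[r] = 2.7207, γ^t·E[r] = 1.741250, running G = 6.066250
t=3: π = [0.1716, 0.2283, 0.1968, 0.2285, 0.1748], E[r] = 2.7153, γ^t·E[r] = 1.390250, running G = 7.456500
t=4: π = [0.1714, 0.2281, 0.1969, 0.2285, 0.1750], E[r] = 2.7155, γ^t·E[r] = 1.112288, running G = 8.568788
t=5: π = [0.1715, 0.2281, 0.1969, 0.2286, 0.1749], E[r] = 2.7157, γ^t·E[r] = 0.889871, running G = 9.458659
t=6: π = [0.1715, 0.2281, 0.1969, 0.2286, 0.1750], E[r] = 2.7156, γ^t·E[r] = 0.711891, running G = 10.170550

G = 10.1705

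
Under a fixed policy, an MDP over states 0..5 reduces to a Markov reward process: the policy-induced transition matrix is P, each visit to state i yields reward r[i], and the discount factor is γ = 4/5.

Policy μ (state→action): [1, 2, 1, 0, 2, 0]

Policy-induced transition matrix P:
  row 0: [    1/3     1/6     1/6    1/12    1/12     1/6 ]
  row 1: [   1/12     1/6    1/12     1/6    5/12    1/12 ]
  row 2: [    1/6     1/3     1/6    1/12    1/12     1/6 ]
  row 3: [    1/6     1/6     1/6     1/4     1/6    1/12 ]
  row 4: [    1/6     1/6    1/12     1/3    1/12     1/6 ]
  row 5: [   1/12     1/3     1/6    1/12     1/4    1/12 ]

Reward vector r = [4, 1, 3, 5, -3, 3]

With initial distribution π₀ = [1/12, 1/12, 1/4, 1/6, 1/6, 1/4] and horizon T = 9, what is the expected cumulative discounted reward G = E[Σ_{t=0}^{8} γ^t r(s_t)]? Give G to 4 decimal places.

t=0: π = [0.0833, 0.0833, 0.2500, 0.1667, 0.1667, 0.2500], E[r] = 2.2500, γ^t·E[r] = 2.250000, running G = 2.250000
t=1: π = [0.1528, 0.2500, 0.1458, 0.1597, 0.1667, 0.1250], E[r] = 1.9722, γ^t·E[r] = 1.577778, running G = 3.827778
t=2: π = [0.1609, 0.2118, 0.1319, 0.1725, 0.2008, 0.1221], E[r] = 1.8773, γ^t·E[r] = 1.201481, running G = 5.029259
t=3: π = [0.1657, 0.2090, 0.1323, 0.1799, 0.1887, 0.1245], E[r] = 1.9755, γ^t·E[r] = 1.011481, running G = 6.040741
t=4: π = [0.1665, 0.2095, 0.1335, 0.1779, 0.1887, 0.1239], E[r] = 1.9709, γ^t·E[r] = 0.807291, running G = 6.848031
t=5: π = [0.1666, 0.2096, 0.1335, 0.1776, 0.1886, 0.1241], E[r] = 1.9710, γ^t·E[r] = 0.645856, running G = 7.493887
t=6: π = [0.1666, 0.2096, 0.1335, 0.1776, 0.1887, 0.1241], E[r] = 1.9706, γ^t·E[r] = 0.516570, running G = 8.010457
t=7: π = [0.1666, 0.2096, 0.1335, 0.1776, 0.1887, 0.1241], E[r] = 1.9705, γ^t·E[r] = 0.413254, running G = 8.423711
t=8: π = [0.1666, 0.2096, 0.1335, 0.1776, 0.1887, 0.1241], E[r] = 1.9705, γ^t·E[r] = 0.330603, running G = 8.754314

G = 8.7543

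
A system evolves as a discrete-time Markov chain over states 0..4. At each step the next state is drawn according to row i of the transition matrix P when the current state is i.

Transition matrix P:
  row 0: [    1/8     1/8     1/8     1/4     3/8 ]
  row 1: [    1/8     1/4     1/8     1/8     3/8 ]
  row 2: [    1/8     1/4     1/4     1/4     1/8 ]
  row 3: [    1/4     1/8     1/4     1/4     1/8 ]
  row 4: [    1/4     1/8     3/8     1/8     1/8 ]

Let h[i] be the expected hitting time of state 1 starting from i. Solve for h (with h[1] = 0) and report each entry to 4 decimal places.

First-step conditioning: h[1] = 0; for i ≠ 1, h[i] = 1 + Σ_k P[i][k]·h[k].
  h[0] = 1 + 1/8·h[0] + 1/8·h[2] + 1/4·h[3] + 3/8·h[4]
  h[2] = 1 + 1/8·h[0] + 1/4·h[2] + 1/4·h[3] + 1/8·h[4]
  h[3] = 1 + 1/4·h[0] + 1/4·h[2] + 1/4·h[3] + 1/8·h[4]
  h[4] = 1 + 1/4·h[0] + 3/8·h[2] + 1/8·h[3] + 1/8·h[4]
Solving the 4×4 linear system over states ≠ 1 gives exactly h = [512/79, 0, 1328/237, 1520/237, 1496/237] (h[1] = 0 is the target).

h = [6.4810, 0.0000, 5.6034, 6.4135, 6.3122]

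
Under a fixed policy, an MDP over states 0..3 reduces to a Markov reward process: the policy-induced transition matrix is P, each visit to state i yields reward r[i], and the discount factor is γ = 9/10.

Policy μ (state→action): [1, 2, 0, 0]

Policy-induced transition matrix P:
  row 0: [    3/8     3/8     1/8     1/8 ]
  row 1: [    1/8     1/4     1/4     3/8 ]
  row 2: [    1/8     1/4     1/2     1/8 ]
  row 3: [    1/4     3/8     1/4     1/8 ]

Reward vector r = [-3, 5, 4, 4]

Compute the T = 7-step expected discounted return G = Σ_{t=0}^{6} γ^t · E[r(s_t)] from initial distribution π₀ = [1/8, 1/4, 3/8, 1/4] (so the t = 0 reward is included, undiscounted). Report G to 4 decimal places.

G = 15.7127

t=0: π = [0.1250, 0.2500, 0.3750, 0.2500], E[r] = 3.3750, γ^t·E[r] = 3.375000, running G = 3.375000
t=1: π = [0.1875, 0.2969, 0.3281, 0.1875], E[r] = 2.9844, γ^t·E[r] = 2.685938, running G = 6.060938
t=2: π = [0.1953, 0.2969, 0.3086, 0.1992], E[r] = 2.9297, γ^t·E[r] = 2.373047, running G = 8.433984
t=3: π = [0.1987, 0.2993, 0.3027, 0.1992], E[r] = 2.9082, γ^t·E[r] = 2.120080, running G = 10.554064
t=4: π = [0.1996, 0.2997, 0.3008, 0.1998], E[r] = 2.9026, γ^t·E[r] = 1.904428, running G = 12.458492
t=5: π = [0.1999, 0.2999, 0.3003, 0.1999], E[r] = 2.9008, γ^t·E[r] = 1.712895, running G = 14.171387
t=6: π = [0.2000, 0.3000, 0.3001, 0.2000], E[r] = 2.9003, γ^t·E[r] = 1.541312, running G = 15.712700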